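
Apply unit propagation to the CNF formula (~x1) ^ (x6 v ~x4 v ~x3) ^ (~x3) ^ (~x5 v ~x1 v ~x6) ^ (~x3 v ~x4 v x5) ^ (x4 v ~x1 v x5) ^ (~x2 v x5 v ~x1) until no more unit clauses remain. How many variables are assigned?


Unit propagation repeatedly assigns the literal in any unit clause, then simplifies.
Assignments in order: x1 = F, x3 = F.
No further unit clauses remain.
Total variables assigned = 2.

2


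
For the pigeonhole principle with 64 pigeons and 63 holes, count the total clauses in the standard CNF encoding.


The PHP encoding has two parts:
1) At-least-one-hole clauses: 64 (one per pigeon, each with 63 literals).
2) At-most-one-pigeon-per-hole clauses: 63 holes * C(64,2) = 63 * 2016 = 127008.
Total clauses = 64 + 127008 = 127072.

127072


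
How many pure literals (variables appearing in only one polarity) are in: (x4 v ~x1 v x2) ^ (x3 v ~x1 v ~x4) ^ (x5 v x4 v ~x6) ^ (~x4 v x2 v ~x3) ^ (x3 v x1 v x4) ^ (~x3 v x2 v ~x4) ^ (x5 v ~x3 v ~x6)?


A pure literal appears in only one polarity across all clauses.
Pure literals: x2 (positive only), x5 (positive only), x6 (negative only).
Count = 3.

3


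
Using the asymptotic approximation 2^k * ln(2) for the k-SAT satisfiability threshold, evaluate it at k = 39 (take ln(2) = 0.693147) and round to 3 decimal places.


Using the asymptotic formula: threshold ~ 2^k * ln(2).
2^39 = 549755813888.
549755813888 * 0.693147 = 381061593129.026.

381061593129.026


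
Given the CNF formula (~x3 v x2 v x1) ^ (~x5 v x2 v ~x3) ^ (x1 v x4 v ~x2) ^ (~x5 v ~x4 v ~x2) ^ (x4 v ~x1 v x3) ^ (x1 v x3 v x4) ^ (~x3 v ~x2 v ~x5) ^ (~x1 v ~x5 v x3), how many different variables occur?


Identify each distinct variable in the formula.
Variables found: x1, x2, x3, x4, x5.
Total distinct variables = 5.

5


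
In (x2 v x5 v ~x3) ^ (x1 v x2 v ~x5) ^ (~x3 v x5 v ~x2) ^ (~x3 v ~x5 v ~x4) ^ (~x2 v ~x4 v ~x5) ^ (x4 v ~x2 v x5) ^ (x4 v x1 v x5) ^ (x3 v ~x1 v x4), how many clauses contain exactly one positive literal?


A definite clause has exactly one positive literal.
Clause 1: 2 positive -> not definite
Clause 2: 2 positive -> not definite
Clause 3: 1 positive -> definite
Clause 4: 0 positive -> not definite
Clause 5: 0 positive -> not definite
Clause 6: 2 positive -> not definite
Clause 7: 3 positive -> not definite
Clause 8: 2 positive -> not definite
Definite clause count = 1.

1


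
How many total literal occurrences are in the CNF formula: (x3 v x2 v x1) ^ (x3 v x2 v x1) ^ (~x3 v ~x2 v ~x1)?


Clause lengths: 3, 3, 3.
Sum = 3 + 3 + 3 = 9.

9


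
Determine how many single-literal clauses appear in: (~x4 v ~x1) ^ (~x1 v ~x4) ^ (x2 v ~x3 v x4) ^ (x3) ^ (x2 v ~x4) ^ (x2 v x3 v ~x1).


A unit clause contains exactly one literal.
Unit clauses found: (x3).
Count = 1.

1


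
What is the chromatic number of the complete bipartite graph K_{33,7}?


K_{33,7} is bipartite by definition: the two parts are independent sets, with every edge crossing between them.
Color all vertices in one part with color 1 and all vertices in the other part with color 2.
Since the graph has at least one edge, one color does not suffice.
Chromatic number = 2.

2


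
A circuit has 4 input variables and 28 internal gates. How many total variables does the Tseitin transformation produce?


The Tseitin transformation introduces one auxiliary variable per gate.
Total variables = inputs + gates = 4 + 28 = 32.

32


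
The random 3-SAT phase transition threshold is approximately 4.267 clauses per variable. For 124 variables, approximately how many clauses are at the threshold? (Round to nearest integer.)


The 3-SAT phase transition occurs at approximately 4.267 clauses per variable.
m = 4.267 * 124 = 529.108.
Rounded to nearest integer: 529.

529


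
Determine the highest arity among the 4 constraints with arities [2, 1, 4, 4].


The arities are: 2, 1, 4, 4.
Scan for the maximum value.
Maximum arity = 4.

4


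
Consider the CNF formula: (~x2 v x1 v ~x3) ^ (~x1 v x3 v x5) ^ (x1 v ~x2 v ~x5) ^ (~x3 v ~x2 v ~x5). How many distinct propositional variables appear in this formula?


Identify each distinct variable in the formula.
Variables found: x1, x2, x3, x5.
Total distinct variables = 4.

4


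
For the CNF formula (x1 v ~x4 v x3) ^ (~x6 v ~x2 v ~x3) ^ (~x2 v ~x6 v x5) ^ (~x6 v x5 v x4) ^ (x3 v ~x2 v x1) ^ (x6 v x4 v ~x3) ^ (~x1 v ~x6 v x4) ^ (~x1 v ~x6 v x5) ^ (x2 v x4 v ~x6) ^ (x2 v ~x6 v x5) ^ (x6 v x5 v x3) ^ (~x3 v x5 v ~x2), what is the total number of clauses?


Each group enclosed in parentheses joined by ^ is one clause.
Counting the conjuncts: 12 clauses.

12


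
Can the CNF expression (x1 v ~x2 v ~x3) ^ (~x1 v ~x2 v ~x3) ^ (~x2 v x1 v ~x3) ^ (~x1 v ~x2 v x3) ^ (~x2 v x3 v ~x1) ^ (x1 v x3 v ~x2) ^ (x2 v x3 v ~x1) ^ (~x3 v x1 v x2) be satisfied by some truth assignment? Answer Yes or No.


Check all 8 possible truth assignments.
Number of satisfying assignments found: 2.
The formula is satisfiable.

Yes


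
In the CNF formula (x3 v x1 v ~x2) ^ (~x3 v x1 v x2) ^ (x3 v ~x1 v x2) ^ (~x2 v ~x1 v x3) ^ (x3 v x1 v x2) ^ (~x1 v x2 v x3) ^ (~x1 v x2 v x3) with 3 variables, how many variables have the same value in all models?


Find all satisfying assignments: 3 model(s).
Check which variables have the same value in every model.
Fixed variables: x3=T.
Backbone size = 1.

1


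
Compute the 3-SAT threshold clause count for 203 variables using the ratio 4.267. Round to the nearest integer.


The 3-SAT phase transition occurs at approximately 4.267 clauses per variable.
m = 4.267 * 203 = 866.201.
Rounded to nearest integer: 866.

866


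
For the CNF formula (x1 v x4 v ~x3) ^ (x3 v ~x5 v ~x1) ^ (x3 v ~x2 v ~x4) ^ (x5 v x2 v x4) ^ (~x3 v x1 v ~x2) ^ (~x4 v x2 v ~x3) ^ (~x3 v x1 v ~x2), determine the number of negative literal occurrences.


Scan each clause for negated literals.
Clause 1: 1 negative; Clause 2: 2 negative; Clause 3: 2 negative; Clause 4: 0 negative; Clause 5: 2 negative; Clause 6: 2 negative; Clause 7: 2 negative.
Total negative literal occurrences = 11.

11


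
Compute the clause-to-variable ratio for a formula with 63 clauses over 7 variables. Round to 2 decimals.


Clause-to-variable ratio = clauses / variables.
63 / 7 = 9.0.

9.0


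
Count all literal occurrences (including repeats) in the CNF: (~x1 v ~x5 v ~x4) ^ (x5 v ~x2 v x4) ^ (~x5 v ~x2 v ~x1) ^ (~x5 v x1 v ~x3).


Clause lengths: 3, 3, 3, 3.
Sum = 3 + 3 + 3 + 3 = 12.

12


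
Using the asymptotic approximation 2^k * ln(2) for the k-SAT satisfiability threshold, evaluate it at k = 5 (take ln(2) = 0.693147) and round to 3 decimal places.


Using the asymptotic formula: threshold ~ 2^k * ln(2).
2^5 = 32.
32 * 0.693147 = 22.181.

22.181


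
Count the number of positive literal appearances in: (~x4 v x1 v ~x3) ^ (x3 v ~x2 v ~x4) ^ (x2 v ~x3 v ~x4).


Scan each clause for unnegated literals.
Clause 1: 1 positive; Clause 2: 1 positive; Clause 3: 1 positive.
Total positive literal occurrences = 3.

3


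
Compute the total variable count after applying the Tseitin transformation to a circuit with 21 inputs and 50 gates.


The Tseitin transformation introduces one auxiliary variable per gate.
Total variables = inputs + gates = 21 + 50 = 71.

71


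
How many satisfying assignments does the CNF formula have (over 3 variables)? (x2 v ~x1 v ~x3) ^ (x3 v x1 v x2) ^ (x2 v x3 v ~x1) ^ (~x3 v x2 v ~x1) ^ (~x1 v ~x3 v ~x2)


Enumerate all 8 truth assignments over 3 variables.
Test each against every clause.
Satisfying assignments found: 4.

4


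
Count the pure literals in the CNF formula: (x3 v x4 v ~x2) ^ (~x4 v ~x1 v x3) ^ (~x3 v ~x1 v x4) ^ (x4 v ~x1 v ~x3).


A pure literal appears in only one polarity across all clauses.
Pure literals: x1 (negative only), x2 (negative only).
Count = 2.

2


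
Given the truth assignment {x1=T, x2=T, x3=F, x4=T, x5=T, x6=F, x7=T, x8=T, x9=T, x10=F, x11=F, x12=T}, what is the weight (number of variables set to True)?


The weight is the number of variables assigned True.
True variables: x1, x2, x4, x5, x7, x8, x9, x12.
Weight = 8.

8


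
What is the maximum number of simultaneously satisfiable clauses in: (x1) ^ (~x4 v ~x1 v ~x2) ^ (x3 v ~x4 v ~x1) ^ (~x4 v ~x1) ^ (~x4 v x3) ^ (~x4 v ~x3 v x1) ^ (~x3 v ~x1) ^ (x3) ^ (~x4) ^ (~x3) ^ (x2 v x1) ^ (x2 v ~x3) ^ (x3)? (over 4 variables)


Enumerate all 16 truth assignments.
For each, count how many of the 13 clauses are satisfied.
The formula is not fully satisfiable, so the maximum is below 13.
Maximum simultaneously satisfiable clauses = 11.

11


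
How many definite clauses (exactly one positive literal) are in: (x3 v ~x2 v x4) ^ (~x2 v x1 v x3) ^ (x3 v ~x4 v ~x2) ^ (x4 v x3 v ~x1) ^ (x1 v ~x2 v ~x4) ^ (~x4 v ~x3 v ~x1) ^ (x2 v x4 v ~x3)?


A definite clause has exactly one positive literal.
Clause 1: 2 positive -> not definite
Clause 2: 2 positive -> not definite
Clause 3: 1 positive -> definite
Clause 4: 2 positive -> not definite
Clause 5: 1 positive -> definite
Clause 6: 0 positive -> not definite
Clause 7: 2 positive -> not definite
Definite clause count = 2.

2


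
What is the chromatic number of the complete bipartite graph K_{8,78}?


K_{8,78} is bipartite by definition: the two parts are independent sets, with every edge crossing between them.
Color all vertices in one part with color 1 and all vertices in the other part with color 2.
Since the graph has at least one edge, one color does not suffice.
Chromatic number = 2.

2


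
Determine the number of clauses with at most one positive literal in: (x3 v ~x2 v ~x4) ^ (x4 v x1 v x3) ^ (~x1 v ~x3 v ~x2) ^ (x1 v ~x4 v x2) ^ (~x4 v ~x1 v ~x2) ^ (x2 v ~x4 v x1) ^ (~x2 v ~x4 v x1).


A Horn clause has at most one positive literal.
Clause 1: 1 positive lit(s) -> Horn
Clause 2: 3 positive lit(s) -> not Horn
Clause 3: 0 positive lit(s) -> Horn
Clause 4: 2 positive lit(s) -> not Horn
Clause 5: 0 positive lit(s) -> Horn
Clause 6: 2 positive lit(s) -> not Horn
Clause 7: 1 positive lit(s) -> Horn
Total Horn clauses = 4.

4


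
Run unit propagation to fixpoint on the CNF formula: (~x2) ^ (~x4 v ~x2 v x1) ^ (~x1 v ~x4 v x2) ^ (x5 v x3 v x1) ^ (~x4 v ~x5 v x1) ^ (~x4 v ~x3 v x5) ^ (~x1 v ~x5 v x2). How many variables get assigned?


Unit propagation repeatedly assigns the literal in any unit clause, then simplifies.
Assignments in order: x2 = F.
No further unit clauses remain.
Total variables assigned = 1.

1


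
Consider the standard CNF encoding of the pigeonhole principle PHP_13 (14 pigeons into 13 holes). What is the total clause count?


The PHP encoding has two parts:
1) At-least-one-hole clauses: 14 (one per pigeon, each with 13 literals).
2) At-most-one-pigeon-per-hole clauses: 13 holes * C(14,2) = 13 * 91 = 1183.
Total clauses = 14 + 1183 = 1197.

1197


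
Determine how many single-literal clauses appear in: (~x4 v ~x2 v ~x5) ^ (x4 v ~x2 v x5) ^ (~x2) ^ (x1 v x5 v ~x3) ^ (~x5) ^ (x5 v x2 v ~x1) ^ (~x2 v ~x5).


A unit clause contains exactly one literal.
Unit clauses found: (~x2), (~x5).
Count = 2.

2


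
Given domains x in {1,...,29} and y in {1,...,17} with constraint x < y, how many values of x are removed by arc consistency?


For the constraint x < y, x needs a supporting value in y's domain.
x can be at most 16 (one less than y's maximum).
Valid x values from domain: 16 out of 29.
Pruned = 29 - 16 = 13.

13


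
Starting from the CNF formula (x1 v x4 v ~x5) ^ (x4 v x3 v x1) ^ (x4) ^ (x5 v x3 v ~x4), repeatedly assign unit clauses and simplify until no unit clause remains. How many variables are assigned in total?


Unit propagation repeatedly assigns the literal in any unit clause, then simplifies.
Assignments in order: x4 = T.
No further unit clauses remain.
Total variables assigned = 1.

1


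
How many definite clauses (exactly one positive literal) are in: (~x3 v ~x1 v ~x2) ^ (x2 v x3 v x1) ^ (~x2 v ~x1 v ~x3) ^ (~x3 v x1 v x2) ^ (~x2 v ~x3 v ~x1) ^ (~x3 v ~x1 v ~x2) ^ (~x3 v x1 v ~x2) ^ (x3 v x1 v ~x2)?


A definite clause has exactly one positive literal.
Clause 1: 0 positive -> not definite
Clause 2: 3 positive -> not definite
Clause 3: 0 positive -> not definite
Clause 4: 2 positive -> not definite
Clause 5: 0 positive -> not definite
Clause 6: 0 positive -> not definite
Clause 7: 1 positive -> definite
Clause 8: 2 positive -> not definite
Definite clause count = 1.

1


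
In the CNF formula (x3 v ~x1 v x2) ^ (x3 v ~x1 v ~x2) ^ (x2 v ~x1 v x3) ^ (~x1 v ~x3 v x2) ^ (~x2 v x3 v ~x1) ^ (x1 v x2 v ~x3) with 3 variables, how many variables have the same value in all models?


Find all satisfying assignments: 4 model(s).
Check which variables have the same value in every model.
No variable is fixed across all models.
Backbone size = 0.

0


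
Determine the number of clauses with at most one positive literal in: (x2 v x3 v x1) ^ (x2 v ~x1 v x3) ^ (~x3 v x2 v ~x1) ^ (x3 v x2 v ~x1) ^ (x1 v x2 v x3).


A Horn clause has at most one positive literal.
Clause 1: 3 positive lit(s) -> not Horn
Clause 2: 2 positive lit(s) -> not Horn
Clause 3: 1 positive lit(s) -> Horn
Clause 4: 2 positive lit(s) -> not Horn
Clause 5: 3 positive lit(s) -> not Horn
Total Horn clauses = 1.

1


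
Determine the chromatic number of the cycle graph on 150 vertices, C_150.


A cycle on an even number of vertices is bipartite: alternate two colors around the cycle.
Since 150 is even, two colors suffice, and at least two are needed because the graph has edges.
Chromatic number = 2.

2


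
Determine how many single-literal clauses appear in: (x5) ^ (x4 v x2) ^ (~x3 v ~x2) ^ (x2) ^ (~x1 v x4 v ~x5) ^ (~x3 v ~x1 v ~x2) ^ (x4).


A unit clause contains exactly one literal.
Unit clauses found: (x5), (x2), (x4).
Count = 3.

3


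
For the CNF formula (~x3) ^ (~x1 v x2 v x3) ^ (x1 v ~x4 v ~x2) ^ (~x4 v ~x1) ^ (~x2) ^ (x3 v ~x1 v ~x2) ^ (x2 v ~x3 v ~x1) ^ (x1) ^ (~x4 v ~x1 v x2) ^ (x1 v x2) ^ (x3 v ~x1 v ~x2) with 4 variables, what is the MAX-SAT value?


Enumerate all 16 truth assignments.
For each, count how many of the 11 clauses are satisfied.
The formula is not fully satisfiable, so the maximum is below 11.
Maximum simultaneously satisfiable clauses = 10.

10


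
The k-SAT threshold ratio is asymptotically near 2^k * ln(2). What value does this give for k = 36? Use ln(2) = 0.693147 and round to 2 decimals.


Using the asymptotic formula: threshold ~ 2^k * ln(2).
2^36 = 68719476736.
68719476736 * 0.693147 = 47632699141.13.

47632699141.13


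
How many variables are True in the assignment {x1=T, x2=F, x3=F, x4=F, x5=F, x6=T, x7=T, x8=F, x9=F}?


The weight is the number of variables assigned True.
True variables: x1, x6, x7.
Weight = 3.

3


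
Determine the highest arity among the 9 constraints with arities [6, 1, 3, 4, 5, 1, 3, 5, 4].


The arities are: 6, 1, 3, 4, 5, 1, 3, 5, 4.
Scan for the maximum value.
Maximum arity = 6.

6


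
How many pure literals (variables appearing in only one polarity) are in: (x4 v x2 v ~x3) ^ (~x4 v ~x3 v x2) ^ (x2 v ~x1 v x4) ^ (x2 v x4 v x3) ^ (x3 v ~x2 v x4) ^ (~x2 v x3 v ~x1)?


A pure literal appears in only one polarity across all clauses.
Pure literals: x1 (negative only).
Count = 1.

1


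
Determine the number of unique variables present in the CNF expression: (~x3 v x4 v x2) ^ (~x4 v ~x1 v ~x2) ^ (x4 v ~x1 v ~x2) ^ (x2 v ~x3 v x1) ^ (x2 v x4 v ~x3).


Identify each distinct variable in the formula.
Variables found: x1, x2, x3, x4.
Total distinct variables = 4.

4


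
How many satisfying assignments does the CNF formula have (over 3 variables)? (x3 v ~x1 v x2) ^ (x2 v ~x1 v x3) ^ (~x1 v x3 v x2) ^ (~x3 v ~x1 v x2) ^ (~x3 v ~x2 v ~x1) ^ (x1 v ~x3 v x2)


Enumerate all 8 truth assignments over 3 variables.
Test each against every clause.
Satisfying assignments found: 4.

4


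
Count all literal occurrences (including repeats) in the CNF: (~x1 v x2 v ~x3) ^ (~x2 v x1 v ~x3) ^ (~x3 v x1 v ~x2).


Clause lengths: 3, 3, 3.
Sum = 3 + 3 + 3 = 9.

9


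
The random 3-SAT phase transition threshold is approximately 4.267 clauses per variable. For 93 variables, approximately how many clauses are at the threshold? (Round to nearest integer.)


The 3-SAT phase transition occurs at approximately 4.267 clauses per variable.
m = 4.267 * 93 = 396.831.
Rounded to nearest integer: 397.

397


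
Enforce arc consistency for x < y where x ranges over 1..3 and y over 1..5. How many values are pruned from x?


For the constraint x < y, x needs a supporting value in y's domain.
x can be at most 4 (one less than y's maximum).
Valid x values from domain: 3 out of 3.
Pruned = 3 - 3 = 0.

0


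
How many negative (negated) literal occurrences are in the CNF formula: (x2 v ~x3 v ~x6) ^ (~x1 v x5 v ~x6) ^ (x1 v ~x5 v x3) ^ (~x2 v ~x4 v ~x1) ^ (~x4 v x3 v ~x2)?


Scan each clause for negated literals.
Clause 1: 2 negative; Clause 2: 2 negative; Clause 3: 1 negative; Clause 4: 3 negative; Clause 5: 2 negative.
Total negative literal occurrences = 10.

10


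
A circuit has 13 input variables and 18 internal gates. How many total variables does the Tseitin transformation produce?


The Tseitin transformation introduces one auxiliary variable per gate.
Total variables = inputs + gates = 13 + 18 = 31.

31


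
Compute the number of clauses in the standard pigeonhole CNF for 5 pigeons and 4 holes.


The PHP encoding has two parts:
1) At-least-one-hole clauses: 5 (one per pigeon, each with 4 literals).
2) At-most-one-pigeon-per-hole clauses: 4 holes * C(5,2) = 4 * 10 = 40.
Total clauses = 5 + 40 = 45.

45


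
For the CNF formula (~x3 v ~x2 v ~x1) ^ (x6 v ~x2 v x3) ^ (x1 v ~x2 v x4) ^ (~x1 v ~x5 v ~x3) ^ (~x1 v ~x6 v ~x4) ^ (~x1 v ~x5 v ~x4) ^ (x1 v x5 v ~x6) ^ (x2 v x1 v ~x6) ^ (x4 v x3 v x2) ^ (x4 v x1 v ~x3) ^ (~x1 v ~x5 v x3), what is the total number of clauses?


Each group enclosed in parentheses joined by ^ is one clause.
Counting the conjuncts: 11 clauses.

11


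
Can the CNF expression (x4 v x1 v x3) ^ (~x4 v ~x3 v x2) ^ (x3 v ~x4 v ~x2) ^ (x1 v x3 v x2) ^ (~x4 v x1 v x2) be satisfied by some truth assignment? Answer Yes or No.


Check all 16 possible truth assignments.
Number of satisfying assignments found: 9.
The formula is satisfiable.

Yes


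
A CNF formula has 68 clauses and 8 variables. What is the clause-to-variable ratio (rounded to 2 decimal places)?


Clause-to-variable ratio = clauses / variables.
68 / 8 = 8.5.

8.5


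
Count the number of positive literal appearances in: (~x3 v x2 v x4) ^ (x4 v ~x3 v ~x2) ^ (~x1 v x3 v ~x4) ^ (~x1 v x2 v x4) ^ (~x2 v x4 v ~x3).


Scan each clause for unnegated literals.
Clause 1: 2 positive; Clause 2: 1 positive; Clause 3: 1 positive; Clause 4: 2 positive; Clause 5: 1 positive.
Total positive literal occurrences = 7.

7


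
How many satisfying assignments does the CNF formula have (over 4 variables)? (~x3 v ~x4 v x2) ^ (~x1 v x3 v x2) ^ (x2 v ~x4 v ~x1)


Enumerate all 16 truth assignments over 4 variables.
Test each against every clause.
Satisfying assignments found: 12.

12


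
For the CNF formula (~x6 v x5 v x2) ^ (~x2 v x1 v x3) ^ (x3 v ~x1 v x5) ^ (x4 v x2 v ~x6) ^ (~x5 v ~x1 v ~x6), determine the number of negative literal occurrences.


Scan each clause for negated literals.
Clause 1: 1 negative; Clause 2: 1 negative; Clause 3: 1 negative; Clause 4: 1 negative; Clause 5: 3 negative.
Total negative literal occurrences = 7.

7


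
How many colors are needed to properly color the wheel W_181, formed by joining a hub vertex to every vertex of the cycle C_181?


W_181 consists of the cycle C_181 together with a hub vertex adjacent to every cycle vertex.
The cycle C_181 needs 3 colors (odd cycle -> 3).
The hub is adjacent to every cycle vertex, so it must receive a new color distinct from all of them.
Chromatic number = 3 + 1 = 4.

4


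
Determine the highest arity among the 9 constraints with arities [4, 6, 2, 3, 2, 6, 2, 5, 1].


The arities are: 4, 6, 2, 3, 2, 6, 2, 5, 1.
Scan for the maximum value.
Maximum arity = 6.

6


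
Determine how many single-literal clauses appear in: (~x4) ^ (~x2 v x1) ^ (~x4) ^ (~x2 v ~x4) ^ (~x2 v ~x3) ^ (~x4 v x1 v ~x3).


A unit clause contains exactly one literal.
Unit clauses found: (~x4), (~x4).
Count = 2.

2


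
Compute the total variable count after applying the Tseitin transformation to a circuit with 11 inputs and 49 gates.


The Tseitin transformation introduces one auxiliary variable per gate.
Total variables = inputs + gates = 11 + 49 = 60.

60


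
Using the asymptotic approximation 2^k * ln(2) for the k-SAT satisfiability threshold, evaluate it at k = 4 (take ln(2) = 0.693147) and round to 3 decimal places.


Using the asymptotic formula: threshold ~ 2^k * ln(2).
2^4 = 16.
16 * 0.693147 = 11.09.

11.09


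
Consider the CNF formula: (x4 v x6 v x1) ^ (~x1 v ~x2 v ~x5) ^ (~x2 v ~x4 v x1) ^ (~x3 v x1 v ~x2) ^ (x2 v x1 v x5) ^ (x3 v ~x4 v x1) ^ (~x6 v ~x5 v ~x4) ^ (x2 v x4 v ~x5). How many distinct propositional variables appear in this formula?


Identify each distinct variable in the formula.
Variables found: x1, x2, x3, x4, x5, x6.
Total distinct variables = 6.

6


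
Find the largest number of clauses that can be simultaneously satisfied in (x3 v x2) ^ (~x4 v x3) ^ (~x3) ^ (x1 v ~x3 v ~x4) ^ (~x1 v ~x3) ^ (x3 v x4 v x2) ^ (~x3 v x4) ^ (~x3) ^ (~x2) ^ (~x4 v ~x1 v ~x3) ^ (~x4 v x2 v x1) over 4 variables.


Enumerate all 16 truth assignments.
For each, count how many of the 11 clauses are satisfied.
The formula is not fully satisfiable, so the maximum is below 11.
Maximum simultaneously satisfiable clauses = 10.

10


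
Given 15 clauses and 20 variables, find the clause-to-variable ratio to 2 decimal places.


Clause-to-variable ratio = clauses / variables.
15 / 20 = 0.75.

0.75


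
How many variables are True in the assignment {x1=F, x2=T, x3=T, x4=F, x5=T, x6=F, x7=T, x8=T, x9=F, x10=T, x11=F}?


The weight is the number of variables assigned True.
True variables: x2, x3, x5, x7, x8, x10.
Weight = 6.

6


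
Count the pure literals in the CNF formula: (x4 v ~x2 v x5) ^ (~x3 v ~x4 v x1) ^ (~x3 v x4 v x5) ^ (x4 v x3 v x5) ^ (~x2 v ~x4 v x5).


A pure literal appears in only one polarity across all clauses.
Pure literals: x1 (positive only), x2 (negative only), x5 (positive only).
Count = 3.

3


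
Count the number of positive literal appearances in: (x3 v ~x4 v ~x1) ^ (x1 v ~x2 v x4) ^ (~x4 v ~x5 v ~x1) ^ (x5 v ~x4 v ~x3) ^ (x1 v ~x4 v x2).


Scan each clause for unnegated literals.
Clause 1: 1 positive; Clause 2: 2 positive; Clause 3: 0 positive; Clause 4: 1 positive; Clause 5: 2 positive.
Total positive literal occurrences = 6.

6


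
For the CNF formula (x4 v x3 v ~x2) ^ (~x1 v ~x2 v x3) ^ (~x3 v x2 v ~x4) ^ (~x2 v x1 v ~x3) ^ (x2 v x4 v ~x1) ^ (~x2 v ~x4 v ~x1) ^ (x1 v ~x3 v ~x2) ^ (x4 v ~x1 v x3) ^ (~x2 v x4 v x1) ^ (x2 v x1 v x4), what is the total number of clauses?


Each group enclosed in parentheses joined by ^ is one clause.
Counting the conjuncts: 10 clauses.

10


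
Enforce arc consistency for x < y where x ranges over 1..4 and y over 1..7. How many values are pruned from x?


For the constraint x < y, x needs a supporting value in y's domain.
x can be at most 6 (one less than y's maximum).
Valid x values from domain: 4 out of 4.
Pruned = 4 - 4 = 0.

0


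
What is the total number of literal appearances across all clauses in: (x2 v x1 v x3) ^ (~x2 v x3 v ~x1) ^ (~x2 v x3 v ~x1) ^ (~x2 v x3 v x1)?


Clause lengths: 3, 3, 3, 3.
Sum = 3 + 3 + 3 + 3 = 12.

12


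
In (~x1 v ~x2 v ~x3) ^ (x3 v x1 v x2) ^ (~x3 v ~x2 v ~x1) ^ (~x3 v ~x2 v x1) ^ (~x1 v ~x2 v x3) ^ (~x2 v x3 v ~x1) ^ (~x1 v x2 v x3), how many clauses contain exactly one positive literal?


A definite clause has exactly one positive literal.
Clause 1: 0 positive -> not definite
Clause 2: 3 positive -> not definite
Clause 3: 0 positive -> not definite
Clause 4: 1 positive -> definite
Clause 5: 1 positive -> definite
Clause 6: 1 positive -> definite
Clause 7: 2 positive -> not definite
Definite clause count = 3.

3


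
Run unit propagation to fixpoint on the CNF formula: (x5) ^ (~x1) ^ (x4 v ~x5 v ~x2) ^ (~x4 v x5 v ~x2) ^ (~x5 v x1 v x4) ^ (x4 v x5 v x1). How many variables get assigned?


Unit propagation repeatedly assigns the literal in any unit clause, then simplifies.
Assignments in order: x5 = T, x1 = F, x4 = T.
No further unit clauses remain.
Total variables assigned = 3.

3


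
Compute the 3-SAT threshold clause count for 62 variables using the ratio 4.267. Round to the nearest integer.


The 3-SAT phase transition occurs at approximately 4.267 clauses per variable.
m = 4.267 * 62 = 264.554.
Rounded to nearest integer: 265.

265


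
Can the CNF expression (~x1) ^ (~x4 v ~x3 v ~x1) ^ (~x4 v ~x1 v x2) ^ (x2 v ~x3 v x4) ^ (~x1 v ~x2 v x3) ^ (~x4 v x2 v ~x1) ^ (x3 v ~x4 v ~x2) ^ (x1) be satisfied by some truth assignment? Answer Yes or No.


Check all 16 possible truth assignments.
Number of satisfying assignments found: 0.
The formula is unsatisfiable.

No


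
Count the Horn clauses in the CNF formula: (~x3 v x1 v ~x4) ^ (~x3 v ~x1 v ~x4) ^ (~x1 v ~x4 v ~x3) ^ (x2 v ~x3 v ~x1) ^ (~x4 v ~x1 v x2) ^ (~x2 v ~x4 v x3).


A Horn clause has at most one positive literal.
Clause 1: 1 positive lit(s) -> Horn
Clause 2: 0 positive lit(s) -> Horn
Clause 3: 0 positive lit(s) -> Horn
Clause 4: 1 positive lit(s) -> Horn
Clause 5: 1 positive lit(s) -> Horn
Clause 6: 1 positive lit(s) -> Horn
Total Horn clauses = 6.

6


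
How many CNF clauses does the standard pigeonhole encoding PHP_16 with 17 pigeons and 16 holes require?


The PHP encoding has two parts:
1) At-least-one-hole clauses: 17 (one per pigeon, each with 16 literals).
2) At-most-one-pigeon-per-hole clauses: 16 holes * C(17,2) = 16 * 136 = 2176.
Total clauses = 17 + 2176 = 2193.

2193


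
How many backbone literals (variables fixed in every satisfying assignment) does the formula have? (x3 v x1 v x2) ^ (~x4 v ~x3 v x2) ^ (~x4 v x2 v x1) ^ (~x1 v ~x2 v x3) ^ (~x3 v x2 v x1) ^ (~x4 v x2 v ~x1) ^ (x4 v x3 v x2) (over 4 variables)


Find all satisfying assignments: 7 model(s).
Check which variables have the same value in every model.
No variable is fixed across all models.
Backbone size = 0.

0


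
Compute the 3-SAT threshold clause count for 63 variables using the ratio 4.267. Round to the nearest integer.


The 3-SAT phase transition occurs at approximately 4.267 clauses per variable.
m = 4.267 * 63 = 268.821.
Rounded to nearest integer: 269.

269


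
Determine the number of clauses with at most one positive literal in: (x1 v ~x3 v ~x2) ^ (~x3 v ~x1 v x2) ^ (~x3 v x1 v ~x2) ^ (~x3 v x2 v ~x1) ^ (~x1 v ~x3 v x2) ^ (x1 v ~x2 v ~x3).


A Horn clause has at most one positive literal.
Clause 1: 1 positive lit(s) -> Horn
Clause 2: 1 positive lit(s) -> Horn
Clause 3: 1 positive lit(s) -> Horn
Clause 4: 1 positive lit(s) -> Horn
Clause 5: 1 positive lit(s) -> Horn
Clause 6: 1 positive lit(s) -> Horn
Total Horn clauses = 6.

6


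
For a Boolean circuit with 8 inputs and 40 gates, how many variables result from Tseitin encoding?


The Tseitin transformation introduces one auxiliary variable per gate.
Total variables = inputs + gates = 8 + 40 = 48.

48


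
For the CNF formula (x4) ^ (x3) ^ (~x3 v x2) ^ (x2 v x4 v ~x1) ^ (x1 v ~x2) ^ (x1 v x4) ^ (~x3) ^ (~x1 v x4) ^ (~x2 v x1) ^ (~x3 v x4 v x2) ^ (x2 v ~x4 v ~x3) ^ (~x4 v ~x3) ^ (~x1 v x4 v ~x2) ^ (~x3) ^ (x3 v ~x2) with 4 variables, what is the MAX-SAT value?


Enumerate all 16 truth assignments.
For each, count how many of the 15 clauses are satisfied.
The formula is not fully satisfiable, so the maximum is below 15.
Maximum simultaneously satisfiable clauses = 14.

14


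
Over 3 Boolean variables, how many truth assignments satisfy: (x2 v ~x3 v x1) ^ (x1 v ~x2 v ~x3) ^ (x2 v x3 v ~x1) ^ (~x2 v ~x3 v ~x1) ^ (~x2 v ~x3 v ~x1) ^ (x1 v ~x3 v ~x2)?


Enumerate all 8 truth assignments over 3 variables.
Test each against every clause.
Satisfying assignments found: 4.

4


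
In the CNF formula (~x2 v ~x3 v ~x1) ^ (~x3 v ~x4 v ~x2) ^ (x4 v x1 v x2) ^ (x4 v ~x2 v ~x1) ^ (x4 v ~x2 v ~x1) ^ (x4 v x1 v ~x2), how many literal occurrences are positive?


Scan each clause for unnegated literals.
Clause 1: 0 positive; Clause 2: 0 positive; Clause 3: 3 positive; Clause 4: 1 positive; Clause 5: 1 positive; Clause 6: 2 positive.
Total positive literal occurrences = 7.

7


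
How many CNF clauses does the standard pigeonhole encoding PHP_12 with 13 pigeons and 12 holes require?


The PHP encoding has two parts:
1) At-least-one-hole clauses: 13 (one per pigeon, each with 12 literals).
2) At-most-one-pigeon-per-hole clauses: 12 holes * C(13,2) = 12 * 78 = 936.
Total clauses = 13 + 936 = 949.

949


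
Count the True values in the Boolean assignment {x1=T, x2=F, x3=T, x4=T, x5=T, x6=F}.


The weight is the number of variables assigned True.
True variables: x1, x3, x4, x5.
Weight = 4.

4


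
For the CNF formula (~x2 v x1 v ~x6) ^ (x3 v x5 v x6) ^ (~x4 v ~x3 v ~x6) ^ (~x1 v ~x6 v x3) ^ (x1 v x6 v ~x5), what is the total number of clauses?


Each group enclosed in parentheses joined by ^ is one clause.
Counting the conjuncts: 5 clauses.

5


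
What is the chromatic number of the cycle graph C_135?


An odd cycle cannot be 2-colored: alternating two colors around the cycle returns to the start with a conflict.
Since 135 is odd, three colors are required (and three suffice).
Chromatic number = 3.

3


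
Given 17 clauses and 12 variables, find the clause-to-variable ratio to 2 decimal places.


Clause-to-variable ratio = clauses / variables.
17 / 12 = 1.42.

1.42


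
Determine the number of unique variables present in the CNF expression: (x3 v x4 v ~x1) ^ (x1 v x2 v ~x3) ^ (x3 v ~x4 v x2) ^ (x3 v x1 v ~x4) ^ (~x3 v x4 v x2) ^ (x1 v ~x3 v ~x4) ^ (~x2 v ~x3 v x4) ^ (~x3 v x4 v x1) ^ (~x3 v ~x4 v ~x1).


Identify each distinct variable in the formula.
Variables found: x1, x2, x3, x4.
Total distinct variables = 4.

4


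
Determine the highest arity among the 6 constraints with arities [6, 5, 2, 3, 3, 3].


The arities are: 6, 5, 2, 3, 3, 3.
Scan for the maximum value.
Maximum arity = 6.

6


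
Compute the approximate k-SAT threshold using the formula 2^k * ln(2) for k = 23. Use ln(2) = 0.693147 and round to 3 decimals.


Using the asymptotic formula: threshold ~ 2^k * ln(2).
2^23 = 8388608.
8388608 * 0.693147 = 5814538.469.

5814538.469


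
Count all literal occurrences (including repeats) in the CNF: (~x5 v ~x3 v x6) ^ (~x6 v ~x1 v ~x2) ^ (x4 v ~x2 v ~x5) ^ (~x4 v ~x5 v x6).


Clause lengths: 3, 3, 3, 3.
Sum = 3 + 3 + 3 + 3 = 12.

12


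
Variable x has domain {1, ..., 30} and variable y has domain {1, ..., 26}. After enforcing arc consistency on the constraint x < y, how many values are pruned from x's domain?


For the constraint x < y, x needs a supporting value in y's domain.
x can be at most 25 (one less than y's maximum).
Valid x values from domain: 25 out of 30.
Pruned = 30 - 25 = 5.

5


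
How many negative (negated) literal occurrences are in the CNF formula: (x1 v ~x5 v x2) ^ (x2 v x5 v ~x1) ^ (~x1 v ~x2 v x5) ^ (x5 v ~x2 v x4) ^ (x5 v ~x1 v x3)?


Scan each clause for negated literals.
Clause 1: 1 negative; Clause 2: 1 negative; Clause 3: 2 negative; Clause 4: 1 negative; Clause 5: 1 negative.
Total negative literal occurrences = 6.

6


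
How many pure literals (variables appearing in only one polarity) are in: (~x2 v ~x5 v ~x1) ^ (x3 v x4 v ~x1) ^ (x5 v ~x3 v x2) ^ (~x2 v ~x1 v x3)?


A pure literal appears in only one polarity across all clauses.
Pure literals: x1 (negative only), x4 (positive only).
Count = 2.

2


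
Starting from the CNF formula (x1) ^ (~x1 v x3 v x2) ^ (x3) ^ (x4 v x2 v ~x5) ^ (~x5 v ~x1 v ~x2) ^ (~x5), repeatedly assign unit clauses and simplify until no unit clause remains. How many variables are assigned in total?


Unit propagation repeatedly assigns the literal in any unit clause, then simplifies.
Assignments in order: x1 = T, x3 = T, x5 = F.
No further unit clauses remain.
Total variables assigned = 3.

3


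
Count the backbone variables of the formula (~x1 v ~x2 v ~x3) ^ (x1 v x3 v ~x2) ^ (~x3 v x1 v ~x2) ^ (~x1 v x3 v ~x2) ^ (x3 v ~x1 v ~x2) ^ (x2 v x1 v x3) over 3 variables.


Find all satisfying assignments: 3 model(s).
Check which variables have the same value in every model.
Fixed variables: x2=F.
Backbone size = 1.

1


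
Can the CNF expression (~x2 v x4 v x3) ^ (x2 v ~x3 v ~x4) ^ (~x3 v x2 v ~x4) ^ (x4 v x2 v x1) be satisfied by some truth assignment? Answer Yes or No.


Check all 16 possible truth assignments.
Number of satisfying assignments found: 10.
The formula is satisfiable.

Yes


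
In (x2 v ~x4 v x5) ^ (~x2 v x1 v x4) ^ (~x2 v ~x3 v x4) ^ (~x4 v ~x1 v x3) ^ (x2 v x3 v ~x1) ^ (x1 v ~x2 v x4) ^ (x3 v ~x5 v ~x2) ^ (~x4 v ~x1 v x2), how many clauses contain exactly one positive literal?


A definite clause has exactly one positive literal.
Clause 1: 2 positive -> not definite
Clause 2: 2 positive -> not definite
Clause 3: 1 positive -> definite
Clause 4: 1 positive -> definite
Clause 5: 2 positive -> not definite
Clause 6: 2 positive -> not definite
Clause 7: 1 positive -> definite
Clause 8: 1 positive -> definite
Definite clause count = 4.

4


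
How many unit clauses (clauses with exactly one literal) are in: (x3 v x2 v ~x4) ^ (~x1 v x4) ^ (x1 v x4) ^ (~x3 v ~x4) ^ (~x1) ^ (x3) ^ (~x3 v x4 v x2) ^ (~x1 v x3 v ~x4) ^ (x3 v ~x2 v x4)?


A unit clause contains exactly one literal.
Unit clauses found: (~x1), (x3).
Count = 2.

2


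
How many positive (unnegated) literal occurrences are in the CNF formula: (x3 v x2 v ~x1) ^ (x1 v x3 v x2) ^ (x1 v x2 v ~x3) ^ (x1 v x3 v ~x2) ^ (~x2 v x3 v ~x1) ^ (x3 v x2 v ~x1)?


Scan each clause for unnegated literals.
Clause 1: 2 positive; Clause 2: 3 positive; Clause 3: 2 positive; Clause 4: 2 positive; Clause 5: 1 positive; Clause 6: 2 positive.
Total positive literal occurrences = 12.

12


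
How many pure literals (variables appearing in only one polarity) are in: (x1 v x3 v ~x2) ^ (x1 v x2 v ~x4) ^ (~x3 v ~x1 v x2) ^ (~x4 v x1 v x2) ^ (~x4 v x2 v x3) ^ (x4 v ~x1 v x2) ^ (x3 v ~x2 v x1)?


A pure literal appears in only one polarity across all clauses.
No pure literals found.
Count = 0.

0


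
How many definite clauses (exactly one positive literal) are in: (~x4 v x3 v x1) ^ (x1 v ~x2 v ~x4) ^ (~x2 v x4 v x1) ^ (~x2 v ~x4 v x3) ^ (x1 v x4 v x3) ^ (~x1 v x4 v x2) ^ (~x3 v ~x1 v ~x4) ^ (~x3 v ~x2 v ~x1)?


A definite clause has exactly one positive literal.
Clause 1: 2 positive -> not definite
Clause 2: 1 positive -> definite
Clause 3: 2 positive -> not definite
Clause 4: 1 positive -> definite
Clause 5: 3 positive -> not definite
Clause 6: 2 positive -> not definite
Clause 7: 0 positive -> not definite
Clause 8: 0 positive -> not definite
Definite clause count = 2.

2


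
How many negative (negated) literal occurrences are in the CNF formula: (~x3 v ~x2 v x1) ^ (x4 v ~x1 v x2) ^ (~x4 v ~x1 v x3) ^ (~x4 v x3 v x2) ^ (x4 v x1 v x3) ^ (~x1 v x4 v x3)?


Scan each clause for negated literals.
Clause 1: 2 negative; Clause 2: 1 negative; Clause 3: 2 negative; Clause 4: 1 negative; Clause 5: 0 negative; Clause 6: 1 negative.
Total negative literal occurrences = 7.

7


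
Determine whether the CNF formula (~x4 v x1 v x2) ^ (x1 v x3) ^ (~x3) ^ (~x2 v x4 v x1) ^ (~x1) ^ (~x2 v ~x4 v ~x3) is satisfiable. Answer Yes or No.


Check all 16 possible truth assignments.
Number of satisfying assignments found: 0.
The formula is unsatisfiable.

No


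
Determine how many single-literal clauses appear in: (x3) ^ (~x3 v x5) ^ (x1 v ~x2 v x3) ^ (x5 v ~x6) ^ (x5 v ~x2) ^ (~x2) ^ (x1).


A unit clause contains exactly one literal.
Unit clauses found: (x3), (~x2), (x1).
Count = 3.

3


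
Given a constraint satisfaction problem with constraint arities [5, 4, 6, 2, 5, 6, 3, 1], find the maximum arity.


The arities are: 5, 4, 6, 2, 5, 6, 3, 1.
Scan for the maximum value.
Maximum arity = 6.

6


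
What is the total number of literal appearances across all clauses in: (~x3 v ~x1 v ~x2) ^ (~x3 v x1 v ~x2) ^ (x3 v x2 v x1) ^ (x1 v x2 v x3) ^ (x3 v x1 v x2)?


Clause lengths: 3, 3, 3, 3, 3.
Sum = 3 + 3 + 3 + 3 + 3 = 15.

15


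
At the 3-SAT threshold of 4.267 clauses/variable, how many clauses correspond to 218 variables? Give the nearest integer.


The 3-SAT phase transition occurs at approximately 4.267 clauses per variable.
m = 4.267 * 218 = 930.206.
Rounded to nearest integer: 930.

930


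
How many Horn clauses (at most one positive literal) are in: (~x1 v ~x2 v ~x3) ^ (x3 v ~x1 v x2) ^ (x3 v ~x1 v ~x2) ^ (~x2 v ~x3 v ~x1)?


A Horn clause has at most one positive literal.
Clause 1: 0 positive lit(s) -> Horn
Clause 2: 2 positive lit(s) -> not Horn
Clause 3: 1 positive lit(s) -> Horn
Clause 4: 0 positive lit(s) -> Horn
Total Horn clauses = 3.

3


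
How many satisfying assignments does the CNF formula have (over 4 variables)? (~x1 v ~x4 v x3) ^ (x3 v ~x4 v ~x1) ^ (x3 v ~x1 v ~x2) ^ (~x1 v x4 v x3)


Enumerate all 16 truth assignments over 4 variables.
Test each against every clause.
Satisfying assignments found: 12.

12


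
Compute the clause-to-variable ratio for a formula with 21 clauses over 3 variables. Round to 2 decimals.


Clause-to-variable ratio = clauses / variables.
21 / 3 = 7.0.

7.0


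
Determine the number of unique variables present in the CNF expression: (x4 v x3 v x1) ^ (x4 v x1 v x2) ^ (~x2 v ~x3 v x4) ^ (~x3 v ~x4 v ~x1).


Identify each distinct variable in the formula.
Variables found: x1, x2, x3, x4.
Total distinct variables = 4.

4


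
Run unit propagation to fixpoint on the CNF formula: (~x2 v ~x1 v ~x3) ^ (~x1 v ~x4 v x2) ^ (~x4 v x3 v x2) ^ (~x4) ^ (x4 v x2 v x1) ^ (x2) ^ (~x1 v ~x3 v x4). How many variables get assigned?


Unit propagation repeatedly assigns the literal in any unit clause, then simplifies.
Assignments in order: x4 = F, x2 = T.
No further unit clauses remain.
Total variables assigned = 2.

2


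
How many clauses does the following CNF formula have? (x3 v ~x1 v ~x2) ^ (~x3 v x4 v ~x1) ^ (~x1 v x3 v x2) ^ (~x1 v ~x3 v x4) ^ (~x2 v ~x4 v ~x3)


Each group enclosed in parentheses joined by ^ is one clause.
Counting the conjuncts: 5 clauses.

5


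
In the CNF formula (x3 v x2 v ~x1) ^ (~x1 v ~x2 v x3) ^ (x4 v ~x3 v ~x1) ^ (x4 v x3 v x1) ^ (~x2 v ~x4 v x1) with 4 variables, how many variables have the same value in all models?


Find all satisfying assignments: 6 model(s).
Check which variables have the same value in every model.
No variable is fixed across all models.
Backbone size = 0.

0


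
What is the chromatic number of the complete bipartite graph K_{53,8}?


K_{53,8} is bipartite by definition: the two parts are independent sets, with every edge crossing between them.
Color all vertices in one part with color 1 and all vertices in the other part with color 2.
Since the graph has at least one edge, one color does not suffice.
Chromatic number = 2.

2


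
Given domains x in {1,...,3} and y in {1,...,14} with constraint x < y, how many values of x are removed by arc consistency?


For the constraint x < y, x needs a supporting value in y's domain.
x can be at most 13 (one less than y's maximum).
Valid x values from domain: 3 out of 3.
Pruned = 3 - 3 = 0.

0


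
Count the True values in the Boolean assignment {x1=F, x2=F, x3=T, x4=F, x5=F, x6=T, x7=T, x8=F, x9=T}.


The weight is the number of variables assigned True.
True variables: x3, x6, x7, x9.
Weight = 4.

4


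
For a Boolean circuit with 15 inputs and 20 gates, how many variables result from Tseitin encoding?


The Tseitin transformation introduces one auxiliary variable per gate.
Total variables = inputs + gates = 15 + 20 = 35.

35


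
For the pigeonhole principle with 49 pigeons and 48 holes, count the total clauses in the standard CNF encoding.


The PHP encoding has two parts:
1) At-least-one-hole clauses: 49 (one per pigeon, each with 48 literals).
2) At-most-one-pigeon-per-hole clauses: 48 holes * C(49,2) = 48 * 1176 = 56448.
Total clauses = 49 + 56448 = 56497.

56497
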